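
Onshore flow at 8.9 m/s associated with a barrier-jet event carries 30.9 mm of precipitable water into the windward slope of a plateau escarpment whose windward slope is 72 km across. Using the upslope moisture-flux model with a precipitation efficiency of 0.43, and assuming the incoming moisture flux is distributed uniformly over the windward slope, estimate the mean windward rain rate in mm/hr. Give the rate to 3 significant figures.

Incoming column moisture flux per unit ridge length: F = V × PW = 8.9 × 30.9 = 275.01 mm·m/s.
Spread over the 72 km slope with efficiency ε = 0.43: R = ε·F/W = 0.43 × 275.01 / 72000 m = 1.642e-03 mm/s.
R = 1.642e-03 × 3600 = 5.91 mm/hr.

R ≈ 5.91 mm/hr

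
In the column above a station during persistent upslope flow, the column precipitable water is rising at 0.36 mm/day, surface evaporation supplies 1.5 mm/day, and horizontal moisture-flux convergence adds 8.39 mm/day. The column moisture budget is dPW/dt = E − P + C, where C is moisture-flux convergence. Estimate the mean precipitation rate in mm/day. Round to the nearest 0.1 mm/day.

dPW/dt = +0.36 mm/day.
P = E + C − dPW/dt = 1.5 + (8.39) − (+0.36) = 9.5 mm/day.

P ≈ 9.5 mm/day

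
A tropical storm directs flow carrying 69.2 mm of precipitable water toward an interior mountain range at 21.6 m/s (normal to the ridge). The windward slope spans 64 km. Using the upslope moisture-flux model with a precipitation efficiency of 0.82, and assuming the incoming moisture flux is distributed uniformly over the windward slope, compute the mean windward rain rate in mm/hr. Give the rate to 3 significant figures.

R ≈ 68.9 mm/hr

Incoming column moisture flux per unit ridge length: F = V × PW = 21.6 × 69.2 = 1494.72 mm·m/s.
Spread over the 64 km slope with efficiency ε = 0.82: R = ε·F/W = 0.82 × 1494.72 / 64000 m = 1.915e-02 mm/s.
R = 1.915e-02 × 3600 = 68.9 mm/hr.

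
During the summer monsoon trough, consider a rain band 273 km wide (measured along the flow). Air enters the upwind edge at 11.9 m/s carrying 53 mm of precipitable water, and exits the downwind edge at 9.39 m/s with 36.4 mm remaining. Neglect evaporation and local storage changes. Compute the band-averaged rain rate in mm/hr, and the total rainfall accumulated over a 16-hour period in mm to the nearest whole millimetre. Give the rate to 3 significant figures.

Column moisture flux per unit crosswind length is F = V × PW.
Inflow: F_in = 11.9 × 53 = 630.7 mm·m/s
Outflow: F_out = 9.39 × 36.4 = 341.796 mm·m/s
Steady-state rate R = (F_in − F_out)/L = (630.7 − 341.796) / 273000 m = 1.058e-03 mm/s.
R = 1.058e-03 × 3600 = 3.81 mm/hr.
Over 16 h: total = 3.81 × 16 = 60.96 ≈ 61 mm.

R ≈ 3.81 mm/hr; total ≈ 61 mm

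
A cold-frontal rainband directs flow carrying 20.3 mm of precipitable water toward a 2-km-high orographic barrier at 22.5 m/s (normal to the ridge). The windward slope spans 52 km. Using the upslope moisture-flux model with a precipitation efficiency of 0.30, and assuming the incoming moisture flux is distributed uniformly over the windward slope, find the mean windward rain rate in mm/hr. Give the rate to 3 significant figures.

R ≈ 9.49 mm/hr

Incoming column moisture flux per unit ridge length: F = V × PW = 22.5 × 20.3 = 456.75 mm·m/s.
Spread over the 52 km slope with efficiency ε = 0.30: R = ε·F/W = 0.30 × 456.75 / 52000 m = 2.635e-03 mm/s.
R = 2.635e-03 × 3600 = 9.49 mm/hr.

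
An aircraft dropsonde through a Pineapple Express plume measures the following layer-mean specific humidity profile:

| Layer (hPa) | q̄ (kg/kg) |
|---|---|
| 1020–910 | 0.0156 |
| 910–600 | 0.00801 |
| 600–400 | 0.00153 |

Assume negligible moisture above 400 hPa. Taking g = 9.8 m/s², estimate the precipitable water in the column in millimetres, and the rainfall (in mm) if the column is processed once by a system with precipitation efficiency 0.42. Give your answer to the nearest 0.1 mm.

Precipitable water is the column-integrated vapour mass per unit area: PW = (1/g) Σ q̄ Δp, with q in kg/kg and Δp in Pa (1 kg/m² of water = 1 mm).
Layer 1020–910 hPa: Δp = 110 hPa = 11000 Pa, q̄ = 0.0156 kg/kg → 0.0156 × 11000 / 9.8 = 17.51 mm
Layer 910–600 hPa: Δp = 310 hPa = 31000 Pa, q̄ = 0.00801 kg/kg → 0.00801 × 31000 / 9.8 = 25.34 mm
Layer 600–400 hPa: Δp = 200 hPa = 20000 Pa, q̄ = 0.00153 kg/kg → 0.00153 × 20000 / 9.8 = 3.12 mm
PW = 17.51 + 25.34 + 3.12 = 45.97 ≈ 46.0 mm.
Rainfall = ε × PW = 0.42 × 46.0 = 19.3 mm.

PW ≈ 46.0 mm; rainfall ≈ 19.3 mm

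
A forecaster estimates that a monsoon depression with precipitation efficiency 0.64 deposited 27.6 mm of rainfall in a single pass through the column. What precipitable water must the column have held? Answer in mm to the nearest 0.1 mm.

PW = rainfall / ε = 27.6 / 0.64 = 43.1 mm.

PW ≈ 43.1 mm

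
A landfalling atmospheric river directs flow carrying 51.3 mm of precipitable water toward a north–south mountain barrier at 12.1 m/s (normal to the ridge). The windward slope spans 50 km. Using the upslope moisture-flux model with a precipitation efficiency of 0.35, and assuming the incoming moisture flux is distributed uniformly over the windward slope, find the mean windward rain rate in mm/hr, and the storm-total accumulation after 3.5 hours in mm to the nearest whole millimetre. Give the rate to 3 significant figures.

R ≈ 15.6 mm/hr; total ≈ 55 mm

Incoming column moisture flux per unit ridge length: F = V × PW = 12.1 × 51.3 = 620.73 mm·m/s.
Spread over the 50 km slope with efficiency ε = 0.35: R = ε·F/W = 0.35 × 620.73 / 50000 m = 4.345e-03 mm/s.
R = 4.345e-03 × 3600 = 15.6 mm/hr.
Over 3.5 h: total = 15.6 × 3.5 = 54.6 ≈ 55 mm.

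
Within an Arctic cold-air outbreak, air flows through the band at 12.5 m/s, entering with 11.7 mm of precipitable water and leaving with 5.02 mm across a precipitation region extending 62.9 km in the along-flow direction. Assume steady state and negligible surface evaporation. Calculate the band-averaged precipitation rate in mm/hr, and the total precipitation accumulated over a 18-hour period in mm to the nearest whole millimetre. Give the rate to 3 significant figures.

R ≈ 4.78 mm/hr; total ≈ 86 mm

Column moisture flux per unit crosswind length is F = V × PW.
Inflow: F_in = 12.5 × 11.7 = 146.25 mm·m/s
Outflow: F_out = 12.5 × 5.02 = 62.75 mm·m/s
Steady-state rate R = (F_in − F_out)/L = (146.25 − 62.75) / 62900 m = 1.328e-03 mm/s.
R = 1.328e-03 × 3600 = 4.78 mm/hr.
Over 18 h: total = 4.78 × 18 = 86.04 ≈ 86 mm.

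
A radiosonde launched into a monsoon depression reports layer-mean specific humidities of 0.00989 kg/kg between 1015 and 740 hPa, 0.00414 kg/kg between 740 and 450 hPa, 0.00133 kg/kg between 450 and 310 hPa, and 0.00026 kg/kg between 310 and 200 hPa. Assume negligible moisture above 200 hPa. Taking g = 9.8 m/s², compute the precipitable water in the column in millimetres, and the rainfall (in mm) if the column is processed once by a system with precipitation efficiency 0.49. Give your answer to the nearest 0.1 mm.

PW ≈ 42.2 mm; rainfall ≈ 20.7 mm

Precipitable water is the column-integrated vapour mass per unit area: PW = (1/g) Σ q̄ Δp, with q in kg/kg and Δp in Pa (1 kg/m² of water = 1 mm).
Layer 1015–740 hPa: Δp = 275 hPa = 27500 Pa, q̄ = 0.00989 kg/kg → 0.00989 × 27500 / 9.8 = 27.75 mm
Layer 740–450 hPa: Δp = 290 hPa = 29000 Pa, q̄ = 0.00414 kg/kg → 0.00414 × 29000 / 9.8 = 12.25 mm
Layer 450–310 hPa: Δp = 140 hPa = 14000 Pa, q̄ = 0.00133 kg/kg → 0.00133 × 14000 / 9.8 = 1.90 mm
Layer 310–200 hPa: Δp = 110 hPa = 11000 Pa, q̄ = 0.00026 kg/kg → 0.00026 × 11000 / 9.8 = 0.29 mm
PW = 27.75 + 12.25 + 1.90 + 0.29 = 42.19 ≈ 42.2 mm.
Rainfall = ε × PW = 0.49 × 42.2 = 20.7 mm.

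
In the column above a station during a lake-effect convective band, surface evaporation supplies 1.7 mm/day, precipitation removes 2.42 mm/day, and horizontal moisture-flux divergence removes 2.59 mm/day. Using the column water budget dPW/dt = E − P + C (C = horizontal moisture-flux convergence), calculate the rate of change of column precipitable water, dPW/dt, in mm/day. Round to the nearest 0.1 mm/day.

dPW/dt = E − P + C = 1.7 − 2.42 + (-2.59) = -3.3 mm/day.

dPW/dt ≈ -3.3 mm/day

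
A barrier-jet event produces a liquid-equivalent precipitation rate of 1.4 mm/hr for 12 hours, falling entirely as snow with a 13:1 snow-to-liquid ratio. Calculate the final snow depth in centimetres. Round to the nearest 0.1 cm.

Liquid-equivalent depth = 1.4 × 12 = 16.8 mm.
Snow depth = 16.8 mm × 13 = 218.4 mm = 21.8 cm.

snow depth ≈ 21.8 cm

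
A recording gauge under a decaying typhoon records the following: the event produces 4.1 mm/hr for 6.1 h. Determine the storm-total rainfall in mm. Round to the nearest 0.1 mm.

total ≈ 25.0 mm

Total = Σ Rᵢ Δtᵢ = 4.1 × 6.1
      = 25.01 = 25.0 mm.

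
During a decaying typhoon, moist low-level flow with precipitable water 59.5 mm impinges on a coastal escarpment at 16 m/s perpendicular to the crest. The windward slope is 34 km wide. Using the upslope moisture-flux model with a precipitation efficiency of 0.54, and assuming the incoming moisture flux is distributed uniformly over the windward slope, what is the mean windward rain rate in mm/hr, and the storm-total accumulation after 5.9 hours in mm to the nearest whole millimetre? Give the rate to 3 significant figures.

Incoming column moisture flux per unit ridge length: F = V × PW = 16 × 59.5 = 952 mm·m/s.
Spread over the 34 km slope with efficiency ε = 0.54: R = ε·F/W = 0.54 × 952 / 34000 m = 1.512e-02 mm/s.
R = 1.512e-02 × 3600 = 54.4 mm/hr.
Over 5.9 h: total = 54.4 × 5.9 = 320.96 ≈ 321 mm.

R ≈ 54.4 mm/hr; total ≈ 321 mm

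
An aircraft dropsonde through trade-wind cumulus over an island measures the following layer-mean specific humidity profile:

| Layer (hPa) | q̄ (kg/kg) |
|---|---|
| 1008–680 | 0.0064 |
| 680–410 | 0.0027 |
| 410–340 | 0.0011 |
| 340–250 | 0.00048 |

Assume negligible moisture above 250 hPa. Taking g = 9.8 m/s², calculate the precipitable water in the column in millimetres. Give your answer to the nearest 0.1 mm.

PW ≈ 30.1 mm

Precipitable water is the column-integrated vapour mass per unit area: PW = (1/g) Σ q̄ Δp, with q in kg/kg and Δp in Pa (1 kg/m² of water = 1 mm).
Layer 1008–680 hPa: Δp = 328 hPa = 32800 Pa, q̄ = 0.0064 kg/kg → 0.0064 × 32800 / 9.8 = 21.42 mm
Layer 680–410 hPa: Δp = 270 hPa = 27000 Pa, q̄ = 0.0027 kg/kg → 0.0027 × 27000 / 9.8 = 7.44 mm
Layer 410–340 hPa: Δp = 70 hPa = 7000 Pa, q̄ = 0.0011 kg/kg → 0.0011 × 7000 / 9.8 = 0.79 mm
Layer 340–250 hPa: Δp = 90 hPa = 9000 Pa, q̄ = 0.00048 kg/kg → 0.00048 × 9000 / 9.8 = 0.44 mm
PW = 21.42 + 7.44 + 0.79 + 0.44 = 30.09 ≈ 30.1 mm.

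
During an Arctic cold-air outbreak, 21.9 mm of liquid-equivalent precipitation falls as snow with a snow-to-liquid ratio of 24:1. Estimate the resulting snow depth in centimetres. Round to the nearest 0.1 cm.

snow depth ≈ 52.6 cm

Snow depth = liquid × ratio = 21.9 mm × 24 = 525.6 mm = 52.6 cm.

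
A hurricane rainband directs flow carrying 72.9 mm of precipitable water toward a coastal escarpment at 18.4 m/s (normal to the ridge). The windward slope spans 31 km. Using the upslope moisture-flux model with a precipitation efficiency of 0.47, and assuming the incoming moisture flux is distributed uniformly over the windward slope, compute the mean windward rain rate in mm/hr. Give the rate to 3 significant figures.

Incoming column moisture flux per unit ridge length: F = V × PW = 18.4 × 72.9 = 1341.36 mm·m/s.
Spread over the 31 km slope with efficiency ε = 0.47: R = ε·F/W = 0.47 × 1341.36 / 31000 m = 2.034e-02 mm/s.
R = 2.034e-02 × 3600 = 73.2 mm/hr.

R ≈ 73.2 mm/hr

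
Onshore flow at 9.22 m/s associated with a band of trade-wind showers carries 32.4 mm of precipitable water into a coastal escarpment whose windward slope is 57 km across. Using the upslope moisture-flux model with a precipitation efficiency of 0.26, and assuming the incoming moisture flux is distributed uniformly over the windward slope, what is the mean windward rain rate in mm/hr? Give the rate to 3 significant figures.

Incoming column moisture flux per unit ridge length: F = V × PW = 9.22 × 32.4 = 298.728 mm·m/s.
Spread over the 57 km slope with efficiency ε = 0.26: R = ε·F/W = 0.26 × 298.728 / 57000 m = 1.363e-03 mm/s.
R = 1.363e-03 × 3600 = 4.91 mm/hr.

R ≈ 4.91 mm/hr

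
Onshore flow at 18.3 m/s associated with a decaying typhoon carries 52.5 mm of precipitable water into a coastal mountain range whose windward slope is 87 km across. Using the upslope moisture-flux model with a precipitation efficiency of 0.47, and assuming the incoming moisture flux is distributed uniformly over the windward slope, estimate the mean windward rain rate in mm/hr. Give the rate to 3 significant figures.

R ≈ 18.7 mm/hr

Incoming column moisture flux per unit ridge length: F = V × PW = 18.3 × 52.5 = 960.75 mm·m/s.
Spread over the 87 km slope with efficiency ε = 0.47: R = ε·F/W = 0.47 × 960.75 / 87000 m = 5.190e-03 mm/s.
R = 5.190e-03 × 3600 = 18.7 mm/hr.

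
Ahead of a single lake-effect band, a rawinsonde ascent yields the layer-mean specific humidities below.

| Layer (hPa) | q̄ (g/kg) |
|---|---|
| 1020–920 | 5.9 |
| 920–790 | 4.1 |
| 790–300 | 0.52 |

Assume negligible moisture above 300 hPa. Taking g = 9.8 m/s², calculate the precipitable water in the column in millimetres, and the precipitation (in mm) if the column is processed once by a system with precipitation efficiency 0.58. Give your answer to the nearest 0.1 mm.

Precipitable water is the column-integrated vapour mass per unit area: PW = (1/g) Σ q̄ Δp, with q in kg/kg and Δp in Pa (1 kg/m² of water = 1 mm).
Layer 1020–920 hPa: Δp = 100 hPa = 10000 Pa, q̄ = 0.0059 kg/kg → 0.0059 × 10000 / 9.8 = 6.02 mm
Layer 920–790 hPa: Δp = 130 hPa = 13000 Pa, q̄ = 0.0041 kg/kg → 0.0041 × 13000 / 9.8 = 5.44 mm
Layer 790–300 hPa: Δp = 490 hPa = 49000 Pa, q̄ = 0.00052 kg/kg → 0.00052 × 49000 / 9.8 = 2.60 mm
PW = 6.02 + 5.44 + 2.60 = 14.06 ≈ 14.1 mm.
Precipitation = ε × PW = 0.58 × 14.1 = 8.2 mm.

PW ≈ 14.1 mm; precipitation ≈ 8.2 mm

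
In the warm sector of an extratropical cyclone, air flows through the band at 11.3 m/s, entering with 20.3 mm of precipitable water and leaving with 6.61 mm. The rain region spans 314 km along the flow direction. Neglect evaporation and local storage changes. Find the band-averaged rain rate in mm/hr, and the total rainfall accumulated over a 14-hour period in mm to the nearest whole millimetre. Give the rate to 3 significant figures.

R ≈ 1.77 mm/hr; total ≈ 25 mm

Column moisture flux per unit crosswind length is F = V × PW.
Inflow: F_in = 11.3 × 20.3 = 229.39 mm·m/s
Outflow: F_out = 11.3 × 6.61 = 74.693 mm·m/s
Steady-state rate R = (F_in − F_out)/L = (229.39 − 74.693) / 314000 m = 4.927e-04 mm/s.
R = 4.927e-04 × 3600 = 1.77 mm/hr.
Over 14 h: total = 1.77 × 14 = 24.78 ≈ 25 mm.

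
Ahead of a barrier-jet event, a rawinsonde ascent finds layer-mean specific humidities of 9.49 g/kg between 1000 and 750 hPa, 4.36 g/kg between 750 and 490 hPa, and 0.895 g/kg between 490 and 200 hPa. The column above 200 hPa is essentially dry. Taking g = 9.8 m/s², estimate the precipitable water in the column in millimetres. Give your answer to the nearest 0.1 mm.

PW ≈ 38.4 mm

Precipitable water is the column-integrated vapour mass per unit area: PW = (1/g) Σ q̄ Δp, with q in kg/kg and Δp in Pa (1 kg/m² of water = 1 mm).
Layer 1000–750 hPa: Δp = 250 hPa = 25000 Pa, q̄ = 0.00949 kg/kg → 0.00949 × 25000 / 9.8 = 24.21 mm
Layer 750–490 hPa: Δp = 260 hPa = 26000 Pa, q̄ = 0.00436 kg/kg → 0.00436 × 26000 / 9.8 = 11.57 mm
Layer 490–200 hPa: Δp = 290 hPa = 29000 Pa, q̄ = 0.000895 kg/kg → 0.000895 × 29000 / 9.8 = 2.65 mm
PW = 24.21 + 11.57 + 2.65 = 38.43 ≈ 38.4 mm.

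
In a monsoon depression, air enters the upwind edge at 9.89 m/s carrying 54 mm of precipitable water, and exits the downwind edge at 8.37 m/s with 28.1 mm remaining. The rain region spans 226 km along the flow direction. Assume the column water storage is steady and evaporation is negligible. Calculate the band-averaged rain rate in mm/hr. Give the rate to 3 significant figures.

R ≈ 4.76 mm/hr

Column moisture flux per unit crosswind length is F = V × PW.
Inflow: F_in = 9.89 × 54 = 534.06 mm·m/s
Outflow: F_out = 8.37 × 28.1 = 235.197 mm·m/s
Steady-state rate R = (F_in − F_out)/L = (534.06 − 235.197) / 226000 m = 1.322e-03 mm/s.
R = 1.322e-03 × 3600 = 4.76 mm/hr.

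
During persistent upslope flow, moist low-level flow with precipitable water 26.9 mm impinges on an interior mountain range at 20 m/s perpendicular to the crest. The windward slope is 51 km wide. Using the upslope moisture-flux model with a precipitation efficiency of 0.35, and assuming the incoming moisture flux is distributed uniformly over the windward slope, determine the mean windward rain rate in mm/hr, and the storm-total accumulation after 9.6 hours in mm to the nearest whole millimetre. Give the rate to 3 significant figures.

R ≈ 13.3 mm/hr; total ≈ 128 mm

Incoming column moisture flux per unit ridge length: F = V × PW = 20 × 26.9 = 538 mm·m/s.
Spread over the 51 km slope with efficiency ε = 0.35: R = ε·F/W = 0.35 × 538 / 51000 m = 3.692e-03 mm/s.
R = 3.692e-03 × 3600 = 13.3 mm/hr.
Over 9.6 h: total = 13.3 × 9.6 = 127.68 ≈ 128 mm.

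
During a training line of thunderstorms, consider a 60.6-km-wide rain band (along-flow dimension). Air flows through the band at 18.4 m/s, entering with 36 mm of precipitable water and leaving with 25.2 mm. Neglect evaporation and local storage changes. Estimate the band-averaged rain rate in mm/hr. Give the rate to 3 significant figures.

Column moisture flux per unit crosswind length is F = V × PW.
Inflow: F_in = 18.4 × 36 = 662.4 mm·m/s
Outflow: F_out = 18.4 × 25.2 = 463.68 mm·m/s
Steady-state rate R = (F_in − F_out)/L = (662.4 − 463.68) / 60600 m = 3.279e-03 mm/s.
R = 3.279e-03 × 3600 = 11.8 mm/hr.

R ≈ 11.8 mm/hr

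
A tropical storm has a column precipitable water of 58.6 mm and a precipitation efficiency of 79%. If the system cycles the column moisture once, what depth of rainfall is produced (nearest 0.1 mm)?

rainfall ≈ 46.3 mm

Rainfall = ε × PW = 0.79 × 58.6 = 46.3 mm.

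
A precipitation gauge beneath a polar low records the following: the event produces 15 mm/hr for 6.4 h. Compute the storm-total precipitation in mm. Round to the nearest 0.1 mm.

total ≈ 96.0 mm

Total = Σ Rᵢ Δtᵢ = 15 × 6.4
      = 96 = 96.0 mm.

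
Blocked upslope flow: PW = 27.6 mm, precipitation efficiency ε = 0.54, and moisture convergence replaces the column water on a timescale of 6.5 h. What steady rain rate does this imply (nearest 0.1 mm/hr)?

Each overturning extracts ε × PW = 0.54 × 27.6 = 14.904 mm.
Rate = ε·PW / τ = 14.904 / 6.5 h = 2.3 mm/hr.

R ≈ 2.3 mm/hr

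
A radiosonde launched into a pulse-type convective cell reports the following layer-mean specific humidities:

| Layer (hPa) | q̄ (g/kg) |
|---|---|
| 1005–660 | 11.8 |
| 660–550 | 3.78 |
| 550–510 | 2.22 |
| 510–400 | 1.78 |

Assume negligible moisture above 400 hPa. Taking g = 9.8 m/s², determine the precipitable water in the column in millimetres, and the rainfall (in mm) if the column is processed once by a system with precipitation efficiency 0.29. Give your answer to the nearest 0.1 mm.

Precipitable water is the column-integrated vapour mass per unit area: PW = (1/g) Σ q̄ Δp, with q in kg/kg and Δp in Pa (1 kg/m² of water = 1 mm).
Layer 1005–660 hPa: Δp = 345 hPa = 34500 Pa, q̄ = 0.0118 kg/kg → 0.0118 × 34500 / 9.8 = 41.54 mm
Layer 660–550 hPa: Δp = 110 hPa = 11000 Pa, q̄ = 0.00378 kg/kg → 0.00378 × 11000 / 9.8 = 4.24 mm
Layer 550–510 hPa: Δp = 40 hPa = 4000 Pa, q̄ = 0.00222 kg/kg → 0.00222 × 4000 / 9.8 = 0.91 mm
Layer 510–400 hPa: Δp = 110 hPa = 11000 Pa, q̄ = 0.00178 kg/kg → 0.00178 × 11000 / 9.8 = 2.00 mm
PW = 41.54 + 4.24 + 0.91 + 2.00 = 48.69 ≈ 48.7 mm.
Rainfall = ε × PW = 0.29 × 48.7 = 14.1 mm.

PW ≈ 48.7 mm; rainfall ≈ 14.1 mm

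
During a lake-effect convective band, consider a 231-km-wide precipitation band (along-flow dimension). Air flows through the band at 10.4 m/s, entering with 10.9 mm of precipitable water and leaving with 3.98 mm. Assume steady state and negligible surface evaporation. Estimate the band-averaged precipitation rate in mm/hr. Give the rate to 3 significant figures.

R ≈ 1.12 mm/hr

Column moisture flux per unit crosswind length is F = V × PW.
Inflow: F_in = 10.4 × 10.9 = 113.36 mm·m/s
Outflow: F_out = 10.4 × 3.98 = 41.392 mm·m/s
Steady-state rate R = (F_in − F_out)/L = (113.36 − 41.392) / 231000 m = 3.115e-04 mm/s.
R = 3.115e-04 × 3600 = 1.12 mm/hr.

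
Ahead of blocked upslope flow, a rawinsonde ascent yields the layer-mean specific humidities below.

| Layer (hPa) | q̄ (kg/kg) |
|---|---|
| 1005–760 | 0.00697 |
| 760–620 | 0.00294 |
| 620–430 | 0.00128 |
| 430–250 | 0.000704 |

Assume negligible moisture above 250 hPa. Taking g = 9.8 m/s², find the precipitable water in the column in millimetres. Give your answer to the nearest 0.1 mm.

Precipitable water is the column-integrated vapour mass per unit area: PW = (1/g) Σ q̄ Δp, with q in kg/kg and Δp in Pa (1 kg/m² of water = 1 mm).
Layer 1005–760 hPa: Δp = 245 hPa = 24500 Pa, q̄ = 0.00697 kg/kg → 0.00697 × 24500 / 9.8 = 17.42 mm
Layer 760–620 hPa: Δp = 140 hPa = 14000 Pa, q̄ = 0.00294 kg/kg → 0.00294 × 14000 / 9.8 = 4.20 mm
Layer 620–430 hPa: Δp = 190 hPa = 19000 Pa, q̄ = 0.00128 kg/kg → 0.00128 × 19000 / 9.8 = 2.48 mm
Layer 430–250 hPa: Δp = 180 hPa = 18000 Pa, q̄ = 0.000704 kg/kg → 0.000704 × 18000 / 9.8 = 1.29 mm
PW = 17.42 + 4.20 + 2.48 + 1.29 = 25.39 ≈ 25.4 mm.

PW ≈ 25.4 mm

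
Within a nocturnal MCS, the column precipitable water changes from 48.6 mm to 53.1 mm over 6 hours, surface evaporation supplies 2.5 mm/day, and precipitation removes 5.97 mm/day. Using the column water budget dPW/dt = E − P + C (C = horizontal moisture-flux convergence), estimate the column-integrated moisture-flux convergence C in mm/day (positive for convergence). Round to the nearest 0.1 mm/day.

C ≈ 21.5 mm/day

dPW/dt = (53.1 − 48.6) mm / (6/24 day) = +18.000 mm/day.
C = dPW/dt − E + P = (+18.000) − 2.5 + 5.97 = 21.5 mm/day.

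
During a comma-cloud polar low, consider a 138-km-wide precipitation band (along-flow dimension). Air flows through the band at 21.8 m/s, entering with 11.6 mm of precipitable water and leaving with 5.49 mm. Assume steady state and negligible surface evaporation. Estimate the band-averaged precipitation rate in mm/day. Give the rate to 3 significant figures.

Column moisture flux per unit crosswind length is F = V × PW.
Inflow: F_in = 21.8 × 11.6 = 252.88 mm·m/s
Outflow: F_out = 21.8 × 5.49 = 119.682 mm·m/s
Steady-state rate R = (F_in − F_out)/L = (252.88 − 119.682) / 138000 m = 9.652e-04 mm/s.
R = 9.652e-04 × 3600 × 24 = 83.4 mm/day.

R ≈ 83.4 mm/day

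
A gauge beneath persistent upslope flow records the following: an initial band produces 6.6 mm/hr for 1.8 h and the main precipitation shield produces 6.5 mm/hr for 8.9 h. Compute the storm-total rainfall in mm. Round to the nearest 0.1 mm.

Total = Σ Rᵢ Δtᵢ = 6.6 × 1.8 + 6.5 × 8.9
      = 11.88 + 57.85 = 69.7 mm.

total ≈ 69.7 mm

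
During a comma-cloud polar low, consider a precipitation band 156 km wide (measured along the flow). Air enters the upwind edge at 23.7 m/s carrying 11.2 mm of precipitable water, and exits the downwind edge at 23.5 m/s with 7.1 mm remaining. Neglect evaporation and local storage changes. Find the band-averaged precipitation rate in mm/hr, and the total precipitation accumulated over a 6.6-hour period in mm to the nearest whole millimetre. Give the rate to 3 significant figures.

R ≈ 2.28 mm/hr; total ≈ 15 mm

Column moisture flux per unit crosswind length is F = V × PW.
Inflow: F_in = 23.7 × 11.2 = 265.44 mm·m/s
Outflow: F_out = 23.5 × 7.1 = 166.85 mm·m/s
Steady-state rate R = (F_in − F_out)/L = (265.44 − 166.85) / 156000 m = 6.320e-04 mm/s.
R = 6.320e-04 × 3600 = 2.28 mm/hr.
Over 6.6 h: total = 2.28 × 6.6 = 15.048 ≈ 15 mm.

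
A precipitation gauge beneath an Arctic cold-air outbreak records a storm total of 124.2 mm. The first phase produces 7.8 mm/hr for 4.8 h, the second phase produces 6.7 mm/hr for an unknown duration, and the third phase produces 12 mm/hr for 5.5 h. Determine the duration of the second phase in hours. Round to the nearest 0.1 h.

duration ≈ 3.1 h

Known phases: 7.8 × 4.8 + 12 × 5.5 = 37.44 + 66 = 103.44 mm.
Remaining depth = 124.2 − 103.44 = 20.76 mm.
Duration = 20.76 / 6.7 = 3.1 h.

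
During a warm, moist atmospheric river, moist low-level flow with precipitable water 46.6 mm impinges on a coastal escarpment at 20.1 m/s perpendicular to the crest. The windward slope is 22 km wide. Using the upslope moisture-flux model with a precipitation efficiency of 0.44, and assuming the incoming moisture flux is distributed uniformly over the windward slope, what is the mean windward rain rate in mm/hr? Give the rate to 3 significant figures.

Incoming column moisture flux per unit ridge length: F = V × PW = 20.1 × 46.6 = 936.66 mm·m/s.
Spread over the 22 km slope with efficiency ε = 0.44: R = ε·F/W = 0.44 × 936.66 / 22000 m = 1.873e-02 mm/s.
R = 1.873e-02 × 3600 = 67.4 mm/hr.

R ≈ 67.4 mm/hr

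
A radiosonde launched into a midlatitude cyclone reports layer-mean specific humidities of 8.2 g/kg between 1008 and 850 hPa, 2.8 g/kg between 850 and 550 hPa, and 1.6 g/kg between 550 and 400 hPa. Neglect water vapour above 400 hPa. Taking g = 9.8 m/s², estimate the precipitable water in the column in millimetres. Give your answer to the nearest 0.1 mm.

PW ≈ 24.2 mm

Precipitable water is the column-integrated vapour mass per unit area: PW = (1/g) Σ q̄ Δp, with q in kg/kg and Δp in Pa (1 kg/m² of water = 1 mm).
Layer 1008–850 hPa: Δp = 158 hPa = 15800 Pa, q̄ = 0.0082 kg/kg → 0.0082 × 15800 / 9.8 = 13.22 mm
Layer 850–550 hPa: Δp = 300 hPa = 30000 Pa, q̄ = 0.0028 kg/kg → 0.0028 × 30000 / 9.8 = 8.57 mm
Layer 550–400 hPa: Δp = 150 hPa = 15000 Pa, q̄ = 0.0016 kg/kg → 0.0016 × 15000 / 9.8 = 2.45 mm
PW = 13.22 + 8.57 + 2.45 = 24.24 ≈ 24.2 mm.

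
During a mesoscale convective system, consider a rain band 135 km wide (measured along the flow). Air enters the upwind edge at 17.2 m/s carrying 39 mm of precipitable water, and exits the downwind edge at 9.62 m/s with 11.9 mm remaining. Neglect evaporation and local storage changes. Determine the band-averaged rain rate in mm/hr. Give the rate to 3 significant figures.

Column moisture flux per unit crosswind length is F = V × PW.
Inflow: F_in = 17.2 × 39 = 670.8 mm·m/s
Outflow: F_out = 9.62 × 11.9 = 114.478 mm·m/s
Steady-state rate R = (F_in − F_out)/L = (670.8 − 114.478) / 135000 m = 4.121e-03 mm/s.
R = 4.121e-03 × 3600 = 14.8 mm/hr.

R ≈ 14.8 mm/hr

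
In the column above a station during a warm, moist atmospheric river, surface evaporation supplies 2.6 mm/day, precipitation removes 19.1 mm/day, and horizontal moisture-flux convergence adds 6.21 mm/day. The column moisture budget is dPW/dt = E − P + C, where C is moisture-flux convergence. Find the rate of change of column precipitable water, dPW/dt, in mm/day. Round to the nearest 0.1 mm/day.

dPW/dt = E − P + C = 2.6 − 19.1 + (6.21) = -10.3 mm/day.

dPW/dt ≈ -10.3 mm/day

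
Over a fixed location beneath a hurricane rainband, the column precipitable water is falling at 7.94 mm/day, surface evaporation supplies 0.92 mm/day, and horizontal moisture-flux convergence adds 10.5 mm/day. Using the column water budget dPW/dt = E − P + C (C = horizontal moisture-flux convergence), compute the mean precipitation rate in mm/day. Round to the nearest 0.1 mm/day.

P ≈ 19.4 mm/day

dPW/dt = -7.94 mm/day.
P = E + C − dPW/dt = 0.92 + (10.5) − (-7.94) = 19.4 mm/day.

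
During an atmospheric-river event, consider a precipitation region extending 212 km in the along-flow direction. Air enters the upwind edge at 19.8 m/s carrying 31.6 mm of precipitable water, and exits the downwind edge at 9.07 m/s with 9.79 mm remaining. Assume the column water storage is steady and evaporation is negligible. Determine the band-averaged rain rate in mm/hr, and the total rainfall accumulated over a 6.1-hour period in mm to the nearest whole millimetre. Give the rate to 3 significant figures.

R ≈ 9.12 mm/hr; total ≈ 56 mm

Column moisture flux per unit crosswind length is F = V × PW.
Inflow: F_in = 19.8 × 31.6 = 625.68 mm·m/s
Outflow: F_out = 9.07 × 9.79 = 88.7953 mm·m/s
Steady-state rate R = (F_in − F_out)/L = (625.68 − 88.7953) / 212000 m = 2.532e-03 mm/s.
R = 2.532e-03 × 3600 = 9.12 mm/hr.
Over 6.1 h: total = 9.12 × 6.1 = 55.632 ≈ 56 mm.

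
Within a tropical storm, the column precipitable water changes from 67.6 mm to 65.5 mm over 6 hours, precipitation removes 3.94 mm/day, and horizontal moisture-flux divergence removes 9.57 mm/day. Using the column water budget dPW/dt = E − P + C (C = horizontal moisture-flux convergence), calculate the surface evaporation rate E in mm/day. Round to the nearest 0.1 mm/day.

E ≈ 5.1 mm/day

dPW/dt = (65.5 − 67.6) mm / (6/24 day) = -8.400 mm/day.
E = dPW/dt + P − C = (-8.400) + 3.94 − (-9.57) = 5.1 mm/day.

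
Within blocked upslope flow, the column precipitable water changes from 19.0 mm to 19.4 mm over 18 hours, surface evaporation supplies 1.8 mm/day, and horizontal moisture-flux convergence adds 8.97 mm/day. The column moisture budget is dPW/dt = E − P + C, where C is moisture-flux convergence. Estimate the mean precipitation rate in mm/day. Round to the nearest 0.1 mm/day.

dPW/dt = (19.4 − 19.0) mm / (18/24 day) = +0.533 mm/day.
P = E + C − dPW/dt = 1.8 + (8.97) − (+0.533) = 10.2 mm/day.

P ≈ 10.2 mm/day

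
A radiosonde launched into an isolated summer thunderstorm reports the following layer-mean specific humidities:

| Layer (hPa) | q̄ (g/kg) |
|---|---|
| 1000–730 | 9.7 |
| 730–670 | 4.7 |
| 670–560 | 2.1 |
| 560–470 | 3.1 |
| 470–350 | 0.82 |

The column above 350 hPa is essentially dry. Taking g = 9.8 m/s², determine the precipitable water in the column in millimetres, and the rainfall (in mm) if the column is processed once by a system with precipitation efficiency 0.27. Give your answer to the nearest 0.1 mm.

PW ≈ 35.8 mm; rainfall ≈ 9.7 mm

Precipitable water is the column-integrated vapour mass per unit area: PW = (1/g) Σ q̄ Δp, with q in kg/kg and Δp in Pa (1 kg/m² of water = 1 mm).
Layer 1000–730 hPa: Δp = 270 hPa = 27000 Pa, q̄ = 0.0097 kg/kg → 0.0097 × 27000 / 9.8 = 26.72 mm
Layer 730–670 hPa: Δp = 60 hPa = 6000 Pa, q̄ = 0.0047 kg/kg → 0.0047 × 6000 / 9.8 = 2.88 mm
Layer 670–560 hPa: Δp = 110 hPa = 11000 Pa, q̄ = 0.0021 kg/kg → 0.0021 × 11000 / 9.8 = 2.36 mm
Layer 560–470 hPa: Δp = 90 hPa = 9000 Pa, q̄ = 0.0031 kg/kg → 0.0031 × 9000 / 9.8 = 2.85 mm
Layer 470–350 hPa: Δp = 120 hPa = 12000 Pa, q̄ = 0.00082 kg/kg → 0.00082 × 12000 / 9.8 = 1.00 mm
PW = 26.72 + 2.88 + 2.36 + 2.85 + 1.00 = 35.81 ≈ 35.8 mm.
Rainfall = ε × PW = 0.27 × 35.8 = 9.7 mm.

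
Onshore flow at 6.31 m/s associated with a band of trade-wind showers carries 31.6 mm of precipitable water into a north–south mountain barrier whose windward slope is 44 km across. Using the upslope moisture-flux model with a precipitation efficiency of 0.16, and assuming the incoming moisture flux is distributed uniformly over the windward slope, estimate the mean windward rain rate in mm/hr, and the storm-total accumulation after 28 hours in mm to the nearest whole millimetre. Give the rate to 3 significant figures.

Incoming column moisture flux per unit ridge length: F = V × PW = 6.31 × 31.6 = 199.396 mm·m/s.
Spread over the 44 km slope with efficiency ε = 0.16: R = ε·F/W = 0.16 × 199.396 / 44000 m = 7.251e-04 mm/s.
R = 7.251e-04 × 3600 = 2.61 mm/hr.
Over 28 h: total = 2.61 × 28 = 73.08 ≈ 73 mm.

R ≈ 2.61 mm/hr; total ≈ 73 mm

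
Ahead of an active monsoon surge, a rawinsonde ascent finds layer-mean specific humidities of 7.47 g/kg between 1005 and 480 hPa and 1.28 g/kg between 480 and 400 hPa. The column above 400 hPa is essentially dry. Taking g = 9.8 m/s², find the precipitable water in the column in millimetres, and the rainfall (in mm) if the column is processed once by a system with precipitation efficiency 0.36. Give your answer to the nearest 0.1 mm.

Precipitable water is the column-integrated vapour mass per unit area: PW = (1/g) Σ q̄ Δp, with q in kg/kg and Δp in Pa (1 kg/m² of water = 1 mm).
Layer 1005–480 hPa: Δp = 525 hPa = 52500 Pa, q̄ = 0.00747 kg/kg → 0.00747 × 52500 / 9.8 = 40.02 mm
Layer 480–400 hPa: Δp = 80 hPa = 8000 Pa, q̄ = 0.00128 kg/kg → 0.00128 × 8000 / 9.8 = 1.04 mm
PW = 40.02 + 1.04 = 41.06 ≈ 41.1 mm.
Rainfall = ε × PW = 0.36 × 41.1 = 14.8 mm.

PW ≈ 41.1 mm; rainfall ≈ 14.8 mm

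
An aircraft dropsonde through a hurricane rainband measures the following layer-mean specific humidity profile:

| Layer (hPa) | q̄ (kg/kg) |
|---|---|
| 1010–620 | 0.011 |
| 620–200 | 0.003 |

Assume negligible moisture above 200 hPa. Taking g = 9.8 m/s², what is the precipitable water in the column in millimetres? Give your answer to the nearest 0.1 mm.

PW ≈ 56.6 mm

Precipitable water is the column-integrated vapour mass per unit area: PW = (1/g) Σ q̄ Δp, with q in kg/kg and Δp in Pa (1 kg/m² of water = 1 mm).
Layer 1010–620 hPa: Δp = 390 hPa = 39000 Pa, q̄ = 0.011 kg/kg → 0.011 × 39000 / 9.8 = 43.78 mm
Layer 620–200 hPa: Δp = 420 hPa = 42000 Pa, q̄ = 0.003 kg/kg → 0.003 × 42000 / 9.8 = 12.86 mm
PW = 43.78 + 12.86 = 56.64 ≈ 56.6 mm.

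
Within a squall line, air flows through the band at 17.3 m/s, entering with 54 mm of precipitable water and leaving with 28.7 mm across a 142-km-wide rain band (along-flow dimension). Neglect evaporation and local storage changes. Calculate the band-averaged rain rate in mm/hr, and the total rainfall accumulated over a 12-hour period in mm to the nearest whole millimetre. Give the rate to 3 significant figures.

R ≈ 11.1 mm/hr; total ≈ 133 mm

Column moisture flux per unit crosswind length is F = V × PW.
Inflow: F_in = 17.3 × 54 = 934.2 mm·m/s
Outflow: F_out = 17.3 × 28.7 = 496.51 mm·m/s
Steady-state rate R = (F_in − F_out)/L = (934.2 − 496.51) / 142000 m = 3.082e-03 mm/s.
R = 3.082e-03 × 3600 = 11.1 mm/hr.
Over 12 h: total = 11.1 × 12 = 133.2 ≈ 133 mm.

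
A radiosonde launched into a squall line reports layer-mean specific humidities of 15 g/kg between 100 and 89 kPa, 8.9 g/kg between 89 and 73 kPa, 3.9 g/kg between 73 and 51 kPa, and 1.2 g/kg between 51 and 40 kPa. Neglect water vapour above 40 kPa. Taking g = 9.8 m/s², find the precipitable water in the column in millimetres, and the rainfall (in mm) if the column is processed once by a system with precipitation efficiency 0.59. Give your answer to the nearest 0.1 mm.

Precipitable water is the column-integrated vapour mass per unit area: PW = (1/g) Σ q̄ Δp, with q in kg/kg and Δp in Pa (1 kg/m² of water = 1 mm).
Layer 100–89 kPa: Δp = 110 hPa = 11000 Pa, q̄ = 0.015 kg/kg → 0.015 × 11000 / 9.8 = 16.84 mm
Layer 89–73 kPa: Δp = 160 hPa = 16000 Pa, q̄ = 0.0089 kg/kg → 0.0089 × 16000 / 9.8 = 14.53 mm
Layer 73–51 kPa: Δp = 220 hPa = 22000 Pa, q̄ = 0.0039 kg/kg → 0.0039 × 22000 / 9.8 = 8.76 mm
Layer 51–40 kPa: Δp = 110 hPa = 11000 Pa, q̄ = 0.0012 kg/kg → 0.0012 × 11000 / 9.8 = 1.35 mm
PW = 16.84 + 14.53 + 8.76 + 1.35 = 41.48 ≈ 41.5 mm.
Rainfall = ε × PW = 0.59 × 41.5 = 24.5 mm.

PW ≈ 41.5 mm; rainfall ≈ 24.5 mm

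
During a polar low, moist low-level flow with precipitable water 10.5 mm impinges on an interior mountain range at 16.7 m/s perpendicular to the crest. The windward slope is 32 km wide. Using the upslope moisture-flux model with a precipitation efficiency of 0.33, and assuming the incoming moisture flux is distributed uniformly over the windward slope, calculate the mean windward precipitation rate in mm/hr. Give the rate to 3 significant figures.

Incoming column moisture flux per unit ridge length: F = V × PW = 16.7 × 10.5 = 175.35 mm·m/s.
Spread over the 32 km slope with efficiency ε = 0.33: R = ε·F/W = 0.33 × 175.35 / 32000 m = 1.808e-03 mm/s.
R = 1.808e-03 × 3600 = 6.51 mm/hr.

R ≈ 6.51 mm/hr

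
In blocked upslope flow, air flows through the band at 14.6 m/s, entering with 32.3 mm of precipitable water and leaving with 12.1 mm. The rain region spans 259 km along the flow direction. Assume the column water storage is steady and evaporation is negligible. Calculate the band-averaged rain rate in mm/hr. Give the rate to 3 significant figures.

Column moisture flux per unit crosswind length is F = V × PW.
Inflow: F_in = 14.6 × 32.3 = 471.58 mm·m/s
Outflow: F_out = 14.6 × 12.1 = 176.66 mm·m/s
Steady-state rate R = (F_in − F_out)/L = (471.58 − 176.66) / 259000 m = 1.139e-03 mm/s.
R = 1.139e-03 × 3600 = 4.10 mm/hr.

R ≈ 4.10 mm/hr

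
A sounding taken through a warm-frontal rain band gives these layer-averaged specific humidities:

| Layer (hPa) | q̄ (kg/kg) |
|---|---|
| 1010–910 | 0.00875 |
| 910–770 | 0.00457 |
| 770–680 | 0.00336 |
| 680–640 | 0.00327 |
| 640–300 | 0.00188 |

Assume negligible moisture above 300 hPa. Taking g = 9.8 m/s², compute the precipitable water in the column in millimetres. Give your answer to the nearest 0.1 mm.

Precipitable water is the column-integrated vapour mass per unit area: PW = (1/g) Σ q̄ Δp, with q in kg/kg and Δp in Pa (1 kg/m² of water = 1 mm).
Layer 1010–910 hPa: Δp = 100 hPa = 10000 Pa, q̄ = 0.00875 kg/kg → 0.00875 × 10000 / 9.8 = 8.93 mm
Layer 910–770 hPa: Δp = 140 hPa = 14000 Pa, q̄ = 0.00457 kg/kg → 0.00457 × 14000 / 9.8 = 6.53 mm
Layer 770–680 hPa: Δp = 90 hPa = 9000 Pa, q̄ = 0.00336 kg/kg → 0.00336 × 9000 / 9.8 = 3.09 mm
Layer 680–640 hPa: Δp = 40 hPa = 4000 Pa, q̄ = 0.00327 kg/kg → 0.00327 × 4000 / 9.8 = 1.33 mm
Layer 640–300 hPa: Δp = 340 hPa = 34000 Pa, q̄ = 0.00188 kg/kg → 0.00188 × 34000 / 9.8 = 6.52 mm
PW = 8.93 + 6.53 + 3.09 + 1.33 + 6.52 = 26.40 ≈ 26.4 mm.

PW ≈ 26.4 mm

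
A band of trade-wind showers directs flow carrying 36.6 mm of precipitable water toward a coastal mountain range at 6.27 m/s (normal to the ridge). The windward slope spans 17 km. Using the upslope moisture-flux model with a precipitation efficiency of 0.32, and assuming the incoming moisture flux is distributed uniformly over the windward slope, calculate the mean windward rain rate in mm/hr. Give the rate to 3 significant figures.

R ≈ 15.6 mm/hr

Incoming column moisture flux per unit ridge length: F = V × PW = 6.27 × 36.6 = 229.482 mm·m/s.
Spread over the 17 km slope with efficiency ε = 0.32: R = ε·F/W = 0.32 × 229.482 / 17000 m = 4.320e-03 mm/s.
R = 4.320e-03 × 3600 = 15.6 mm/hr.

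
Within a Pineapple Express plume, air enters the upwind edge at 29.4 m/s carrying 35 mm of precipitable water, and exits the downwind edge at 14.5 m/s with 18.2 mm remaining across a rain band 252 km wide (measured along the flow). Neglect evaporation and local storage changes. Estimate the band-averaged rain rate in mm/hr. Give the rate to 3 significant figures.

R ≈ 10.9 mm/hr

Column moisture flux per unit crosswind length is F = V × PW.
Inflow: F_in = 29.4 × 35 = 1029 mm·m/s
Outflow: F_out = 14.5 × 18.2 = 263.9 mm·m/s
Steady-state rate R = (F_in − F_out)/L = (1029 − 263.9) / 252000 m = 3.036e-03 mm/s.
R = 3.036e-03 × 3600 = 10.9 mm/hr.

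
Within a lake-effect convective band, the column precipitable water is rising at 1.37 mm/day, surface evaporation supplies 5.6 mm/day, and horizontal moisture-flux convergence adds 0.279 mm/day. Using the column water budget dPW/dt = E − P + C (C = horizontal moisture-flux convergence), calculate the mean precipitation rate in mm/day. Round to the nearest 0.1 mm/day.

dPW/dt = +1.37 mm/day.
P = E + C − dPW/dt = 5.6 + (0.279) − (+1.37) = 4.5 mm/day.

P ≈ 4.5 mm/day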